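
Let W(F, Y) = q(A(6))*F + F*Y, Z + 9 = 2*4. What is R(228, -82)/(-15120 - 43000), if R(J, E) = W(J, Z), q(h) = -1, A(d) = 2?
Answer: 57/7265 ≈ 0.0078458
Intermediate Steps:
Z = -1 (Z = -9 + 2*4 = -9 + 8 = -1)
W(F, Y) = -F + F*Y
R(J, E) = -2*J (R(J, E) = J*(-1 - 1) = J*(-2) = -2*J)
R(228, -82)/(-15120 - 43000) = (-2*228)/(-15120 - 43000) = -456/(-58120) = -456*(-1/58120) = 57/7265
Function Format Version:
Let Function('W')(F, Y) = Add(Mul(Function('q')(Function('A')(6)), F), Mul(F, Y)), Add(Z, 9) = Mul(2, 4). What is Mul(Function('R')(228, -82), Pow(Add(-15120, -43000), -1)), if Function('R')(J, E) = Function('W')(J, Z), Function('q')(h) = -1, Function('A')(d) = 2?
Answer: Rational(57, 7265) ≈ 0.0078458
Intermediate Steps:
Z = -1 (Z = Add(-9, Mul(2, 4)) = Add(-9, 8) = -1)
Function('W')(F, Y) = Add(Mul(-1, F), Mul(F, Y))
Function('R')(J, E) = Mul(-2, J) (Function('R')(J, E) = Mul(J, Add(-1, -1)) = Mul(J, -2) = Mul(-2, J))
Mul(Function('R')(228, -82), Pow(Add(-15120, -43000), -1)) = Mul(Mul(-2, 228), Pow(Add(-15120, -43000), -1)) = Mul(-456, Pow(-58120, -1)) = Mul(-456, Rational(-1, 58120)) = Rational(57, 7265)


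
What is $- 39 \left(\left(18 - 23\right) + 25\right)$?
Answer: $-780$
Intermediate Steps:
$- 39 \left(\left(18 - 23\right) + 25\right) = - 39 \left(-5 + 25\right) = \left(-39\right) 20 = -780$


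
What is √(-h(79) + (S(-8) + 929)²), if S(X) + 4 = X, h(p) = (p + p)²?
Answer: 5*√32637 ≈ 903.29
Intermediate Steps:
h(p) = 4*p² (h(p) = (2*p)² = 4*p²)
S(X) = -4 + X
√(-h(79) + (S(-8) + 929)²) = √(-4*79² + ((-4 - 8) + 929)²) = √(-4*6241 + (-12 + 929)²) = √(-1*24964 + 917²) = √(-24964 + 840889) = √815925 = 5*√32637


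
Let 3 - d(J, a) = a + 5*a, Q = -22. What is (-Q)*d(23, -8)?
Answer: 1122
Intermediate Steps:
d(J, a) = 3 - 6*a (d(J, a) = 3 - (a + 5*a) = 3 - 6*a)
(-Q)*d(23, -8) = (-1*(-22))*(3 - 6*(-8)) = 22*(3 + 48) = 22*51 = 1122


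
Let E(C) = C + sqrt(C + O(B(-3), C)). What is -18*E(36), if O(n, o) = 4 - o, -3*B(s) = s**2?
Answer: -684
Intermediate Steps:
B(s) = -s**2/3
E(C) = 2 + C (E(C) = C + sqrt(C + (4 - C)) = C + sqrt(4) = C + 2 = 2 + C)
-18*E(36) = -18*(2 + 36) = -18*38 = -684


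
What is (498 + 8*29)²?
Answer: 532900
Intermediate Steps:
(498 + 8*29)² = (498 + 232)² = 730² = 532900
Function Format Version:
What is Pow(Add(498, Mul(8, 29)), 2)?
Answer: 532900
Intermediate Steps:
Pow(Add(498, Mul(8, 29)), 2) = Pow(Add(498, 232), 2) = Pow(730, 2) = 532900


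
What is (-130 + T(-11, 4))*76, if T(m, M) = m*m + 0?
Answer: -684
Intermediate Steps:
T(m, M) = m² (T(m, M) = m² + 0 = m²)
(-130 + T(-11, 4))*76 = (-130 + (-11)²)*76 = (-130 + 121)*76 = -9*76 = -684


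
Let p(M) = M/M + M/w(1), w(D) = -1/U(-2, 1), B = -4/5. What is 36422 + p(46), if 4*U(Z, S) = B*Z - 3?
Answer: 364391/10 ≈ 36439.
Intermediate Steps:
B = -4/5 (B = -4*1/5 = -4/5 ≈ -0.80000)
U(Z, S) = -3/4 - Z/5 (U(Z, S) = (-4*Z/5 - 3)/4 = (-3 - 4*Z/5)/4 = -3/4 - Z/5)
w(D) = 20/7 (w(D) = -1/(-3/4 - 1/5*(-2)) = -1/(-3/4 + 2/5) = -1/(-7/20) = -1*(-20/7) = 20/7)
p(M) = 1 + 7*M/20 (p(M) = M/M + M/(20/7) = 1 + M*(7/20) = 1 + 7*M/20)
36422 + p(46) = 36422 + (1 + (7/20)*46) = 36422 + (1 + 161/10) = 36422 + 171/10 = 364391/10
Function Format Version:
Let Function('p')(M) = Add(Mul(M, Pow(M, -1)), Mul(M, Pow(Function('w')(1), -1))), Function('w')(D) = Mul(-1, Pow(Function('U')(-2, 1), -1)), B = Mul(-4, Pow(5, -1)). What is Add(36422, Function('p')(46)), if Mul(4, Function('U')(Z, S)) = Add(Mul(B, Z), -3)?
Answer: Rational(364391, 10) ≈ 36439.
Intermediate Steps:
B = Rational(-4, 5) (B = Mul(-4, Rational(1, 5)) = Rational(-4, 5) ≈ -0.80000)
Function('U')(Z, S) = Add(Rational(-3, 4), Mul(Rational(-1, 5), Z)) (Function('U')(Z, S) = Mul(Rational(1, 4), Add(Mul(Rational(-4, 5), Z), -3)) = Mul(Rational(1, 4), Add(-3, Mul(Rational(-4, 5), Z))) = Add(Rational(-3, 4), Mul(Rational(-1, 5), Z)))
Function('w')(D) = Rational(20, 7) (Function('w')(D) = Mul(-1, Pow(Add(Rational(-3, 4), Mul(Rational(-1, 5), -2)), -1)) = Mul(-1, Pow(Add(Rational(-3, 4), Rational(2, 5)), -1)) = Mul(-1, Pow(Rational(-7, 20), -1)) = Mul(-1, Rational(-20, 7)) = Rational(20, 7))
Function('p')(M) = Add(1, Mul(Rational(7, 20), M)) (Function('p')(M) = Add(Mul(M, Pow(M, -1)), Mul(M, Pow(Rational(20, 7), -1))) = Add(1, Mul(M, Rational(7, 20))) = Add(1, Mul(Rational(7, 20), M)))
Add(36422, Function('p')(46)) = Add(36422, Add(1, Mul(Rational(7, 20), 46))) = Add(36422, Add(1, Rational(161, 10))) = Add(36422, Rational(171, 10)) = Rational(364391, 10)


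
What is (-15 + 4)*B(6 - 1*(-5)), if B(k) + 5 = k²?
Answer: -1276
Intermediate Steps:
B(k) = -5 + k²
(-15 + 4)*B(6 - 1*(-5)) = (-15 + 4)*(-5 + (6 - 1*(-5))²) = -11*(-5 + (6 + 5)²) = -11*(-5 + 11²) = -11*(-5 + 121) = -11*116 = -1276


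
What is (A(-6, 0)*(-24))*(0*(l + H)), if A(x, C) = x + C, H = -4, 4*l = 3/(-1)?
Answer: 0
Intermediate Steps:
l = -3/4 (l = (3/(-1))/4 = (3*(-1))/4 = (1/4)*(-3) = -3/4 ≈ -0.75000)
A(x, C) = C + x
(A(-6, 0)*(-24))*(0*(l + H)) = ((0 - 6)*(-24))*(0*(-3/4 - 4)) = (-6*(-24))*(0*(-19/4)) = 144*0 = 0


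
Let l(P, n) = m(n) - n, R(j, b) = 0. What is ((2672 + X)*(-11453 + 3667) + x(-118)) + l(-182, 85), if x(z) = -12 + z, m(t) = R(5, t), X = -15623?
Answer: 100836271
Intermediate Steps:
m(t) = 0
l(P, n) = -n (l(P, n) = 0 - n = -n)
((2672 + X)*(-11453 + 3667) + x(-118)) + l(-182, 85) = ((2672 - 15623)*(-11453 + 3667) + (-12 - 118)) - 1*85 = (-12951*(-7786) - 130) - 85 = (100836486 - 130) - 85 = 100836356 - 85 = 100836271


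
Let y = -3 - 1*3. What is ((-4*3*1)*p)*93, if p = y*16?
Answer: 107136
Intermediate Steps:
y = -6 (y = -3 - 3 = -6)
p = -96 (p = -6*16 = -96)
((-4*3*1)*p)*93 = ((-4*3*1)*(-96))*93 = (-12*1*(-96))*93 = -12*(-96)*93 = 1152*93 = 107136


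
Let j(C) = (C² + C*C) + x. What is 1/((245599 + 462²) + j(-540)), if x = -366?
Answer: 1/1041877 ≈ 9.5981e-7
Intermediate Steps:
j(C) = -366 + 2*C² (j(C) = (C² + C*C) - 366 = (C² + C²) - 366 = 2*C² - 366 = -366 + 2*C²)
1/((245599 + 462²) + j(-540)) = 1/((245599 + 462²) + (-366 + 2*(-540)²)) = 1/((245599 + 213444) + (-366 + 2*291600)) = 1/(459043 + (-366 + 583200)) = 1/(459043 + 582834) = 1/1041877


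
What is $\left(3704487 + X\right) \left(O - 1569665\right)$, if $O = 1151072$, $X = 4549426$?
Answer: $-3455030204409$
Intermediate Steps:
$\left(3704487 + X\right) \left(O - 1569665\right) = \left(3704487 + 4549426\right) \left(1151072 - 1569665\right) = 8253913 \left(-418593\right) = -3455030204409$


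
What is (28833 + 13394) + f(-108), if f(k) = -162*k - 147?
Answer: 59576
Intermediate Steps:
f(k) = -147 - 162*k
(28833 + 13394) + f(-108) = (28833 + 13394) + (-147 - 162*(-108)) = 42227 + (-147 + 17496) = 42227 + 17349 = 59576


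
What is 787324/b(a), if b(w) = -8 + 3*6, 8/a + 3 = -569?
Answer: 393662/5 ≈ 78732.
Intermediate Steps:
a = -2/143 (a = 8/(-3 - 569) = 8/(-572) = 8*(-1/572) = -2/143 ≈ -0.013986)
b(w) = 10 (b(w) = -8 + 18 = 10)
787324/b(a) = 787324/10 = 787324*(⅒) = 393662/5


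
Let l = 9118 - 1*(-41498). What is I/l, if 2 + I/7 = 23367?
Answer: 163555/50616 ≈ 3.2313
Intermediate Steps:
l = 50616 (l = 9118 + 41498 = 50616)
I = 163555 (I = -14 + 7*23367 = -14 + 163569 = 163555)
I/l = 163555/50616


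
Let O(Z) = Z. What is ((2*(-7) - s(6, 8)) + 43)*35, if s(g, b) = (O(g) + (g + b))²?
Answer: -12985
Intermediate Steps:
s(g, b) = (b + 2*g)² (s(g, b) = (g + (g + b))² = (g + (b + g))² = (b + 2*g)²)
((2*(-7) - s(6, 8)) + 43)*35 = ((2*(-7) - (8 + 2*6)²) + 43)*35 = ((-14 - (8 + 12)²) + 43)*35 = ((-14 - 1*20²) + 43)*35 = ((-14 - 1*400) + 43)*35 = ((-14 - 400) + 43)*35 = (-414 + 43)*35 = -371*35 = -12985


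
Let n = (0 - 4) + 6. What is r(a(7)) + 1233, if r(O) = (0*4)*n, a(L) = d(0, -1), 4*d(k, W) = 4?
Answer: 1233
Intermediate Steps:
d(k, W) = 1 (d(k, W) = (¼)*4 = 1)
a(L) = 1
n = 2 (n = -4 + 6 = 2)
r(O) = 0 (r(O) = (0*4)*2 = 0*2 = 0)
r(a(7)) + 1233 = 0 + 1233 = 1233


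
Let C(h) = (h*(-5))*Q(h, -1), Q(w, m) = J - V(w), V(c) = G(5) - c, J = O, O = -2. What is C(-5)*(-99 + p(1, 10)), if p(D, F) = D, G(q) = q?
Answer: 29400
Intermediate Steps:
J = -2
V(c) = 5 - c
Q(w, m) = -7 + w (Q(w, m) = -2 - (5 - w) = -2 + (-5 + w) = -7 + w)
C(h) = -5*h*(-7 + h) (C(h) = (h*(-5))*(-7 + h) = (-5*h)*(-7 + h) = -5*h*(-7 + h))
C(-5)*(-99 + p(1, 10)) = (5*(-5)*(7 - 1*(-5)))*(-99 + 1) = (5*(-5)*(7 + 5))*(-98) = (5*(-5)*12)*(-98) = -300*(-98) = 29400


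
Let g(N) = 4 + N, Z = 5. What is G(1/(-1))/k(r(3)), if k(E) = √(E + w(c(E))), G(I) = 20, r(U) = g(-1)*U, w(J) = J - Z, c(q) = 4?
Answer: 5*√2 ≈ 7.0711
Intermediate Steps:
w(J) = -5 + J (w(J) = J - 1*5 = J - 5 = -5 + J)
r(U) = 3*U (r(U) = (4 - 1)*U = 3*U)
k(E) = √(-1 + E) (k(E) = √(E + (-5 + 4)) = √(E - 1) = √(-1 + E))
G(1/(-1))/k(r(3)) = 20/(√(-1 + 3*3)) = 20/(√(-1 + 9)) = 20/(√8) = 20/((2*√2)) = 20*(√2/4) = 5*√2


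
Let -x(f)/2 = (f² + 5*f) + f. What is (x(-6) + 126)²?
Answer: 15876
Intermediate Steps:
x(f) = -12*f - 2*f² (x(f) = -2*((f² + 5*f) + f) = -2*(f² + 6*f) = -12*f - 2*f²)
(x(-6) + 126)² = (-2*(-6)*(6 - 6) + 126)² = (-2*(-6)*0 + 126)² = (0 + 126)² = 126² = 15876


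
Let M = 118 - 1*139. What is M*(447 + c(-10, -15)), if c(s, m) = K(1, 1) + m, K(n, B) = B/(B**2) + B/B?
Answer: -9114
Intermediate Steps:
K(n, B) = 1 + 1/B (K(n, B) = B/B**2 + 1 = 1/B + 1 = 1 + 1/B)
c(s, m) = 2 + m (c(s, m) = (1 + 1)/1 + m = 1*2 + m = 2 + m)
M = -21 (M = 118 - 139 = -21)
M*(447 + c(-10, -15)) = -21*(447 + (2 - 15)) = -21*(447 - 13) = -21*434 = -9114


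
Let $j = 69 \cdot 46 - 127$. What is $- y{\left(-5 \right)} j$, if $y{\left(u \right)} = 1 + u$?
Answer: $12188$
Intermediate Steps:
$j = 3047$ ($j = 3174 - 127 = 3047$)
$- y{\left(-5 \right)} j = - (1 - 5) 3047 = \left(-1\right) \left(-4\right) 3047 = 4 \cdot 3047 = 12188$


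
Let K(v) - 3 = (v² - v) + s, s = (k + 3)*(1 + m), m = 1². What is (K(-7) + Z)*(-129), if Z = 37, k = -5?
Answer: -11868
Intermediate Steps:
m = 1
s = -4 (s = (-5 + 3)*(1 + 1) = -2*2 = -4)
K(v) = -1 + v² - v (K(v) = 3 + ((v² - v) - 4) = 3 + (-4 + v² - v) = -1 + v² - v)
(K(-7) + Z)*(-129) = ((-1 + (-7)² - 1*(-7)) + 37)*(-129) = ((-1 + 49 + 7) + 37)*(-129) = (55 + 37)*(-129) = 92*(-129) = -11868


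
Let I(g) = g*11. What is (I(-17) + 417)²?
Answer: 52900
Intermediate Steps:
I(g) = 11*g
(I(-17) + 417)² = (11*(-17) + 417)² = (-187 + 417)² = 230² = 52900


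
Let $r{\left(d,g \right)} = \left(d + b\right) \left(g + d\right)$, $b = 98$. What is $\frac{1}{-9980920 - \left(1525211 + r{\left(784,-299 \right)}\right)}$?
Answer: $- \frac{1}{11933901} \approx -8.3795 \cdot 10^{-8}$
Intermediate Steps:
$r{\left(d,g \right)} = \left(98 + d\right) \left(d + g\right)$ ($r{\left(d,g \right)} = \left(d + 98\right) \left(g + d\right) = \left(98 + d\right) \left(d + g\right)$)
$\frac{1}{-9980920 - \left(1525211 + r{\left(784,-299 \right)}\right)} = \frac{1}{-9980920 - \left(2139867 - 263718 + 76832\right)} = \frac{1}{-9980920 - 1952981} = \frac{1}{-11933901} = - \frac{1}{11933901}$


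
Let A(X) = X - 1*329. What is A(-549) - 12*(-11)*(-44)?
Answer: -6686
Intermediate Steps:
A(X) = -329 + X (A(X) = X - 329 = -329 + X)
A(-549) - 12*(-11)*(-44) = (-329 - 549) - 12*(-11)*(-44) = -878 + 132*(-44) = -878 - 5808 = -6686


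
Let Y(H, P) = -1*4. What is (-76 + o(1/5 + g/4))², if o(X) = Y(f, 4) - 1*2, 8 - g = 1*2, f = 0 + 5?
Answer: 6724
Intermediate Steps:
f = 5
g = 6 (g = 8 - 2 = 6)
Y(H, P) = -4
o(X) = -6 (o(X) = -4 - 1*2 = -4 - 2 = -6)
(-76 + o(1/5 + g/4))² = (-76 - 6)² = (-82)² = 6724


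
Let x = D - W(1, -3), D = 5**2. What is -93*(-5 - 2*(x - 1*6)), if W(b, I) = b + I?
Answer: 4371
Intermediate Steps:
D = 25
W(b, I) = I + b
x = 27 (x = 25 - (-3 + 1) = 25 - 1*(-2) = 25 + 2 = 27)
-93*(-5 - 2*(x - 1*6)) = -93*(-5 - 2*(27 - 1*6)) = -93*(-5 - 2*(27 - 6)) = -93*(-5 - 2*21) = -93*(-5 - 42) = -93*(-47) = 4371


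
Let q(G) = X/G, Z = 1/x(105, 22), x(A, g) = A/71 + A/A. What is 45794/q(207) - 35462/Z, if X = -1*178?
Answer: -891993977/6319 ≈ -1.4116e+5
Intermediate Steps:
x(A, g) = 1 + A/71 (x(A, g) = A*(1/71) + 1 = A/71 + 1 = 1 + A/71)
X = -178
Z = 71/176 (Z = 1/(1 + (1/71)*105) = 1/(1 + 105/71) = 1/(176/71) = 71/176 ≈ 0.40341)
q(G) = -178/G
45794/q(207) - 35462/Z = 45794/((-178/207)) - 35462/71/176 = 45794/((-178*1/207)) - 35462*176/71 = 45794/(-178/207) - 6241312/71 = 45794*(-207/178) - 6241312/71 = -4739679/89 - 6241312/71 = -891993977/6319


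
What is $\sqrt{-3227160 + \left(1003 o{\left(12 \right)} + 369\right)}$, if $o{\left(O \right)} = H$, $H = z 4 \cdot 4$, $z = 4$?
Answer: $i \sqrt{3162599} \approx 1778.4 i$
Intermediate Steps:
$H = 64$ ($H = 4 \cdot 4 \cdot 4 = 16 \cdot 4 = 64$)
$o{\left(O \right)} = 64$
$\sqrt{-3227160 + \left(1003 o{\left(12 \right)} + 369\right)} = \sqrt{-3227160 + \left(1003 \cdot 64 + 369\right)} = \sqrt{-3227160 + \left(64192 + 369\right)} = \sqrt{-3227160 + 64561} = \sqrt{-3162599} = i \sqrt{3162599}$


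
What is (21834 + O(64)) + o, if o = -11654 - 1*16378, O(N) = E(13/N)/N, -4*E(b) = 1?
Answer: -1586689/256 ≈ -6198.0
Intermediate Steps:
E(b) = -¼ (E(b) = -¼*1 = -¼)
O(N) = -1/(4*N)
o = -28032 (o = -11654 - 16378 = -28032)
(21834 + O(64)) + o = (21834 - ¼/64) - 28032 = (21834 - ¼*1/64) - 28032 = (21834 - 1/256) - 28032 = 5589503/256 - 28032 = -1586689/256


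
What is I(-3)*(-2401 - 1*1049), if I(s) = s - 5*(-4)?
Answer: -58650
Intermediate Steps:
I(s) = 20 + s (I(s) = s + 20 = 20 + s)
I(-3)*(-2401 - 1*1049) = (20 - 3)*(-2401 - 1*1049) = 17*(-2401 - 1049) = 17*(-3450) = -58650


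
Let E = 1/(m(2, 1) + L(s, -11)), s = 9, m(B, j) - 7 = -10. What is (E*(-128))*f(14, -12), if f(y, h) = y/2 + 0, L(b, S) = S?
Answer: 64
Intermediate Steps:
m(B, j) = -3 (m(B, j) = 7 - 10 = -3)
E = -1/14 (E = 1/(-3 - 11) = 1/(-14) = -1/14 ≈ -0.071429)
f(y, h) = y/2 (f(y, h) = y*(1/2) + 0 = y/2 + 0 = y/2)
(E*(-128))*f(14, -12) = (-1/14*(-128))*((1/2)*14) = (64/7)*7 = 64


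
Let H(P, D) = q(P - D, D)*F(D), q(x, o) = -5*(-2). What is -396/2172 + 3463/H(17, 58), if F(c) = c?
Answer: 607663/104980 ≈ 5.7884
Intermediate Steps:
q(x, o) = 10
H(P, D) = 10*D
-396/2172 + 3463/H(17, 58) = -396/2172 + 3463/((10*58)) = -396*1/2172 + 3463/580 = -33/181 + 3463*(1/580) = -33/181 + 3463/580 = 607663/104980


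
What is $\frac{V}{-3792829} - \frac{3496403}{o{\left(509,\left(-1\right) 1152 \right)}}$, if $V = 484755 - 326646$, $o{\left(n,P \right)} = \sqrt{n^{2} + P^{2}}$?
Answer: $- \frac{158109}{3792829} - \frac{3496403 \sqrt{1586185}}{1586185} \approx -2776.2$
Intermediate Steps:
$o{\left(n,P \right)} = \sqrt{P^{2} + n^{2}}$
$V = 158109$
$\frac{V}{-3792829} - \frac{3496403}{o{\left(509,\left(-1\right) 1152 \right)}} = \frac{158109}{-3792829} - \frac{3496403}{\sqrt{\left(\left(-1\right) 1152\right)^{2} + 509^{2}}} = 158109 \left(- \frac{1}{3792829}\right) - \frac{3496403}{\sqrt{\left(-1152\right)^{2} + 259081}} = - \frac{158109}{3792829} - \frac{3496403}{\sqrt{1327104 + 259081}} = - \frac{158109}{3792829} - \frac{3496403}{\sqrt{1586185}} = - \frac{158109}{3792829} - 3496403 \frac{\sqrt{1586185}}{1586185} = - \frac{158109}{3792829} - \frac{3496403 \sqrt{1586185}}{1586185}$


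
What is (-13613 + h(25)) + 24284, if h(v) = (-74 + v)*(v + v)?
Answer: 8221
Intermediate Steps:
h(v) = 2*v*(-74 + v) (h(v) = (-74 + v)*(2*v) = 2*v*(-74 + v))
(-13613 + h(25)) + 24284 = (-13613 + 2*25*(-74 + 25)) + 24284 = (-13613 + 2*25*(-49)) + 24284 = (-13613 - 2450) + 24284 = -16063 + 24284 = 8221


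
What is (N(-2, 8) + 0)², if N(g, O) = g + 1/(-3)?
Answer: 49/9 ≈ 5.4444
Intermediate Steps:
N(g, O) = -⅓ + g (N(g, O) = g - ⅓ = -⅓ + g)
(N(-2, 8) + 0)² = ((-⅓ - 2) + 0)² = (-7/3 + 0)² = (-7/3)² = 49/9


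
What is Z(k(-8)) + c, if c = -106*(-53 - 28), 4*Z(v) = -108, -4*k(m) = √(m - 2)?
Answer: 8559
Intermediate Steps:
k(m) = -√(-2 + m)/4 (k(m) = -√(m - 2)/4 = -√(-2 + m)/4)
Z(v) = -27 (Z(v) = (¼)*(-108) = -27)
c = 8586 (c = -106*(-81) = 8586)
Z(k(-8)) + c = -27 + 8586 = 8559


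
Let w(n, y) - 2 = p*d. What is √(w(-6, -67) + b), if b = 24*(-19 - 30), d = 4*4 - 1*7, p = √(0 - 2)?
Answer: √(-1174 + 9*I*√2) ≈ 0.1857 + 34.264*I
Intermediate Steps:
p = I*√2 (p = √(-2) = I*√2 ≈ 1.4142*I)
d = 9 (d = 16 - 7 = 9)
b = -1176 (b = 24*(-49) = -1176)
w(n, y) = 2 + 9*I*√2 (w(n, y) = 2 + (I*√2)*9 = 2 + 9*I*√2)
√(w(-6, -67) + b) = √((2 + 9*I*√2) - 1176) = √(-1174 + 9*I*√2)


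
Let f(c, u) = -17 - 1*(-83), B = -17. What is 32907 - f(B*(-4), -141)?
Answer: 32841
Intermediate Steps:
f(c, u) = 66 (f(c, u) = -17 + 83 = 66)
32907 - f(B*(-4), -141) = 32907 - 1*66 = 32907 - 66 = 32841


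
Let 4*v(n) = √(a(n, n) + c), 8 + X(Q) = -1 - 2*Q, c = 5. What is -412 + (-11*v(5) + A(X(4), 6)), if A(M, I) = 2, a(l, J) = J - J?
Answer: -410 - 11*√5/4 ≈ -416.15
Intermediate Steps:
a(l, J) = 0
X(Q) = -9 - 2*Q (X(Q) = -8 + (-1 - 2*Q) = -9 - 2*Q)
v(n) = √5/4 (v(n) = √(0 + 5)/4 = √5/4)
-412 + (-11*v(5) + A(X(4), 6)) = -412 + (-11*√5/4 + 2) = -412 + (2 - 11*√5/4) = -410 - 11*√5/4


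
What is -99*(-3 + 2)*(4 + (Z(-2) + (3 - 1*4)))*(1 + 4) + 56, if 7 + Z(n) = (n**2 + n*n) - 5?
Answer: -439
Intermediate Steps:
Z(n) = -12 + 2*n**2 (Z(n) = -7 + ((n**2 + n*n) - 5) = -7 + ((n**2 + n**2) - 5) = -7 + (2*n**2 - 5) = -7 + (-5 + 2*n**2) = -12 + 2*n**2)
-99*(-3 + 2)*(4 + (Z(-2) + (3 - 1*4)))*(1 + 4) + 56 = -99*(-3 + 2)*(4 + ((-12 + 2*(-2)**2) + (3 - 1*4)))*(1 + 4) + 56 = -99*(-(4 + ((-12 + 2*4) + (3 - 4))))*5 + 56 = -99*(-(4 + ((-12 + 8) - 1)))*5 + 56 = -99*(-(4 + (-4 - 1)))*5 + 56 = -99*(-(4 - 5))*5 + 56 = -99*(-1*(-1))*5 + 56 = -99*5 + 56 = -495 + 56 = -439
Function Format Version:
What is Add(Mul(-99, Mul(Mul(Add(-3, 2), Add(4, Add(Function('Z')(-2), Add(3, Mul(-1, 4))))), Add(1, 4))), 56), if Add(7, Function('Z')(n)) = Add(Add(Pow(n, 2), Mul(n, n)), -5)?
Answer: -439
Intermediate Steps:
Function('Z')(n) = Add(-12, Mul(2, Pow(n, 2))) (Function('Z')(n) = Add(-7, Add(Add(Pow(n, 2), Mul(n, n)), -5)) = Add(-7, Add(Add(Pow(n, 2), Pow(n, 2)), -5)) = Add(-7, Add(Mul(2, Pow(n, 2)), -5)) = Add(-7, Add(-5, Mul(2, Pow(n, 2)))) = Add(-12, Mul(2, Pow(n, 2))))
Add(Mul(-99, Mul(Mul(Add(-3, 2), Add(4, Add(Function('Z')(-2), Add(3, Mul(-1, 4))))), Add(1, 4))), 56) = Add(Mul(-99, Mul(Mul(Add(-3, 2), Add(4, Add(Add(-12, Mul(2, Pow(-2, 2))), Add(3, Mul(-1, 4))))), Add(1, 4))), 56) = Add(Mul(-99, Mul(Mul(-1, Add(4, Add(Add(-12, Mul(2, 4)), Add(3, -4)))), 5)), 56) = Add(Mul(-99, Mul(Mul(-1, Add(4, Add(Add(-12, 8), -1))), 5)), 56) = Add(Mul(-99, Mul(Mul(-1, Add(4, Add(-4, -1))), 5)), 56) = Add(Mul(-99, Mul(Mul(-1, Add(4, -5)), 5)), 56) = Add(Mul(-99, Mul(Mul(-1, -1), 5)), 56) = Add(Mul(-99, Mul(1, 5)), 56) = Add(Mul(-99, 5), 56) = Add(-495, 56) = -439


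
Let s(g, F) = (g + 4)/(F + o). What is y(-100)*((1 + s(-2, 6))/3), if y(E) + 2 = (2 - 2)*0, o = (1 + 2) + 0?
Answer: -22/27 ≈ -0.81481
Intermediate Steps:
o = 3 (o = 3 + 0 = 3)
y(E) = -2 (y(E) = -2 + (2 - 2)*0 = -2 + 0*0 = -2 + 0 = -2)
s(g, F) = (4 + g)/(3 + F) (s(g, F) = (g + 4)/(F + 3) = (4 + g)/(3 + F))
y(-100)*((1 + s(-2, 6))/3) = -2*(1 + (4 - 2)/(3 + 6))/3 = -2*(1 + 2/9)/3 = -22/(9*3) = -2*11/27 = -22/27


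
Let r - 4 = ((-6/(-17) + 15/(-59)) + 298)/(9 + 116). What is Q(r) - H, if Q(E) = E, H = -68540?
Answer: 8594002993/125375 ≈ 68546.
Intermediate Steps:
r = 800493/125375 (r = 4 + ((-6/(-17) + 15/(-59)) + 298)/(9 + 116) = 4 + ((-6*(-1/17) + 15*(-1/59)) + 298)/125 = 4 + ((6/17 - 15/59) + 298)*(1/125) = 4 + (99/1003 + 298)*(1/125) = 4 + (298993/1003)*(1/125) = 4 + 298993/125375 = 800493/125375 ≈ 6.3848)
Q(r) - H = 800493/125375 - 1*(-68540) = 800493/125375 + 68540 = 8594002993/125375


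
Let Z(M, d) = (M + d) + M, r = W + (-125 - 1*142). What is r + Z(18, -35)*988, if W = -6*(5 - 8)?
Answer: 739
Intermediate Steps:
W = 18 (W = -6*(-3) = 18)
r = -249 (r = 18 + (-125 - 1*142) = 18 + (-125 - 142) = 18 - 267 = -249)
Z(M, d) = d + 2*M
r + Z(18, -35)*988 = -249 + (-35 + 2*18)*988 = -249 + (-35 + 36)*988 = -249 + 1*988 = -249 + 988 = 739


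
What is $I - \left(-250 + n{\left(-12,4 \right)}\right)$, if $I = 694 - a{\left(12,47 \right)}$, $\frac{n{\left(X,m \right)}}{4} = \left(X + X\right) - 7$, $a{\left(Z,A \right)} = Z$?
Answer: $1056$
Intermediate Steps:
$n{\left(X,m \right)} = -28 + 8 X$ ($n{\left(X,m \right)} = 4 \left(\left(X + X\right) - 7\right) = 4 \left(2 X - 7\right) = 4 \left(-7 + 2 X\right) = -28 + 8 X$)
$I = 682$ ($I = 694 - 12 = 682$)
$I - \left(-250 + n{\left(-12,4 \right)}\right) = 682 + \left(250 - \left(-28 + 8 \left(-12\right)\right)\right) = 682 + \left(250 - \left(-28 - 96\right)\right) = 682 + \left(250 - -124\right) = 682 + \left(250 + 124\right) = 682 + 374 = 1056$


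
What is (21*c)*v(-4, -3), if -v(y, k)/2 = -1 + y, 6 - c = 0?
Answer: 1260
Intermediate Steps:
c = 6 (c = 6 - 1*0 = 6 + 0 = 6)
v(y, k) = 2 - 2*y (v(y, k) = -2*(-1 + y) = 2 - 2*y)
(21*c)*v(-4, -3) = (21*6)*(2 - 2*(-4)) = 126*(2 + 8) = 126*10 = 1260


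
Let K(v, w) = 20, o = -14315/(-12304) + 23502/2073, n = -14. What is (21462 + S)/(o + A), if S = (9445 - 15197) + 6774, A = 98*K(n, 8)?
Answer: 191160406976/16770326641 ≈ 11.399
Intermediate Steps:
o = 106281201/8502064 (o = -14315*(-1/12304) + 23502*(1/2073) = 14315/12304 + 7834/691 = 106281201/8502064 ≈ 12.501)
A = 1960 (A = 98*20 = 1960)
S = 1022 (S = -5752 + 6774 = 1022)
(21462 + S)/(o + A) = (21462 + 1022)/(106281201/8502064 + 1960) = 22484/(16770326641/8502064) = 22484*(8502064/16770326641) = 191160406976/16770326641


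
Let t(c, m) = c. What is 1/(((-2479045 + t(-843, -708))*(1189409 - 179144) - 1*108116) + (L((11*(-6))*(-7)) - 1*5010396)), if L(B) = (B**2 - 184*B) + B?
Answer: -1/2505349039934 ≈ -3.9915e-13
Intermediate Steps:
L(B) = B**2 - 183*B
1/(((-2479045 + t(-843, -708))*(1189409 - 179144) - 1*108116) + (L((11*(-6))*(-7)) - 1*5010396)) = 1/(((-2479045 - 843)*(1189409 - 179144) - 1*108116) + (((11*(-6))*(-7))*(-183 + (11*(-6))*(-7)) - 1*5010396)) = 1/((-2479888*1010265 - 108116) + ((-66*(-7))*(-183 - 66*(-7)) - 5010396)) = 1/((-2505344050320 - 108116) + (462*(-183 + 462) - 5010396)) = 1/(-2505344158436 + (462*279 - 5010396)) = 1/(-2505344158436 + (128898 - 5010396)) = 1/(-2505344158436 - 4881498) = 1/(-2505349039934) = -1/2505349039934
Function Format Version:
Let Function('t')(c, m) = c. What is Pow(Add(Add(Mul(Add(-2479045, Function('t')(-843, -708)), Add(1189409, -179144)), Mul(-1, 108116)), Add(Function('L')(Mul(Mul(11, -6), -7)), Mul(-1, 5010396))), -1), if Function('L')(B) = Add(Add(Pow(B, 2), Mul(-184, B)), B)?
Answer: Rational(-1, 2505349039934) ≈ -3.9915e-13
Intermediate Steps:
Function('L')(B) = Add(Pow(B, 2), Mul(-183, B))
Pow(Add(Add(Mul(Add(-2479045, Function('t')(-843, -708)), Add(1189409, -179144)), Mul(-1, 108116)), Add(Function('L')(Mul(Mul(11, -6), -7)), Mul(-1, 5010396))), -1) = Pow(Add(Add(Mul(Add(-2479045, -843), Add(1189409, -179144)), Mul(-1, 108116)), Add(Mul(Mul(Mul(11, -6), -7), Add(-183, Mul(Mul(11, -6), -7))), Mul(-1, 5010396))), -1) = Pow(Add(Add(Mul(-2479888, 1010265), -108116), Add(Mul(Mul(-66, -7), Add(-183, Mul(-66, -7))), -5010396)), -1) = Pow(Add(Add(-2505344050320, -108116), Add(Mul(462, Add(-183, 462)), -5010396)), -1) = Pow(Add(-2505344158436, Add(Mul(462, 279), -5010396)), -1) = Pow(Add(-2505344158436, Add(128898, -5010396)), -1) = Pow(Add(-2505344158436, -4881498), -1) = Pow(-2505349039934, -1) = Rational(-1, 2505349039934)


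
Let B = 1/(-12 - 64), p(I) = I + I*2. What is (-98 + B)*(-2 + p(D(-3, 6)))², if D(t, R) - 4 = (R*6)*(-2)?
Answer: -79026441/19 ≈ -4.1593e+6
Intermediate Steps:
D(t, R) = 4 - 12*R (D(t, R) = 4 + (R*6)*(-2) = 4 + (6*R)*(-2) = 4 - 12*R)
p(I) = 3*I (p(I) = I + 2*I = 3*I)
B = -1/76 (B = 1/(-76) = -1/76 ≈ -0.013158)
(-98 + B)*(-2 + p(D(-3, 6)))² = (-98 - 1/76)*(-2 + 3*(4 - 12*6))² = -7449*(-2 + 3*(4 - 72))²/76 = -7449*(-2 + 3*(-68))²/76 = -7449*(-2 - 204)²/76 = -7449/76*(-206)² = -7449/76*42436 = -79026441/19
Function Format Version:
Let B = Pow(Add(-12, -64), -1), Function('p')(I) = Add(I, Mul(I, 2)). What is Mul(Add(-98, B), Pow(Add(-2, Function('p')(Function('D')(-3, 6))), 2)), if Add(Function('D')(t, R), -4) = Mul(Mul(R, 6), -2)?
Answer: Rational(-79026441, 19) ≈ -4.1593e+6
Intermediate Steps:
Function('D')(t, R) = Add(4, Mul(-12, R)) (Function('D')(t, R) = Add(4, Mul(Mul(R, 6), -2)) = Add(4, Mul(Mul(6, R), -2)) = Add(4, Mul(-12, R)))
Function('p')(I) = Mul(3, I) (Function('p')(I) = Add(I, Mul(2, I)) = Mul(3, I))
B = Rational(-1, 76) (B = Pow(-76, -1) = Rational(-1, 76) ≈ -0.013158)
Mul(Add(-98, B), Pow(Add(-2, Function('p')(Function('D')(-3, 6))), 2)) = Mul(Add(-98, Rational(-1, 76)), Pow(Add(-2, Mul(3, Add(4, Mul(-12, 6)))), 2)) = Mul(Rational(-7449, 76), Pow(Add(-2, Mul(3, Add(4, -72))), 2)) = Mul(Rational(-7449, 76), Pow(Add(-2, Mul(3, -68)), 2)) = Mul(Rational(-7449, 76), Pow(Add(-2, -204), 2)) = Mul(Rational(-7449, 76), Pow(-206, 2)) = Mul(Rational(-7449, 76), 42436) = Rational(-79026441, 19)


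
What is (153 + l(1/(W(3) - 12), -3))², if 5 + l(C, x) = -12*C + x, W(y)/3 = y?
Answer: 22201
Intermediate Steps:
W(y) = 3*y
l(C, x) = -5 + x - 12*C (l(C, x) = -5 + (-12*C + x) = -5 + (x - 12*C) = -5 + x - 12*C)
(153 + l(1/(W(3) - 12), -3))² = (153 + (-5 - 3 - 12/(3*3 - 12)))² = (153 + (-5 - 3 - 12/(9 - 12)))² = (153 + (-5 - 3 - 12/(-3)))² = (153 + (-5 - 3 - 12*(-⅓)))² = (153 + (-5 - 3 + 4))² = (153 - 4)² = 149² = 22201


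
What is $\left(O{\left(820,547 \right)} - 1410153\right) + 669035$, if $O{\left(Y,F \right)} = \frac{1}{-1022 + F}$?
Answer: $- \frac{352031051}{475} \approx -7.4112 \cdot 10^{5}$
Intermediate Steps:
$\left(O{\left(820,547 \right)} - 1410153\right) + 669035 = \left(\frac{1}{-1022 + 547} - 1410153\right) + 669035 = \left(\frac{1}{-475} - 1410153\right) + 669035 = \left(- \frac{1}{475} - 1410153\right) + 669035 = - \frac{669822676}{475} + 669035 = - \frac{352031051}{475}$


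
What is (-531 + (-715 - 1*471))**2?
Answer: 2948089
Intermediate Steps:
(-531 + (-715 - 1*471))**2 = (-531 + (-715 - 471))**2 = (-531 - 1186)**2 = (-1717)**2 = 2948089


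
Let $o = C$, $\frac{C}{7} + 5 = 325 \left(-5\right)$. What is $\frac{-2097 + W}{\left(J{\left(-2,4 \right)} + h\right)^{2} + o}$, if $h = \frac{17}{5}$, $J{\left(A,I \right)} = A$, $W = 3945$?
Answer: $- \frac{2200}{13581} \approx -0.16199$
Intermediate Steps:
$h = \frac{17}{5}$ ($h = 17 \cdot \frac{1}{5} = \frac{17}{5} \approx 3.4$)
$C = -11410$ ($C = -35 + 7 \cdot 325 \left(-5\right) = -35 + 7 \left(-1625\right) = -35 - 11375 = -11410$)
$o = -11410$
$\frac{-2097 + W}{\left(J{\left(-2,4 \right)} + h\right)^{2} + o} = \frac{-2097 + 3945}{\left(-2 + \frac{17}{5}\right)^{2} - 11410} = \frac{1848}{\left(\frac{7}{5}\right)^{2} - 11410} = \frac{1848}{\frac{49}{25} - 11410} = \frac{1848}{- \frac{285201}{25}} = 1848 \left(- \frac{25}{285201}\right) = - \frac{2200}{13581}$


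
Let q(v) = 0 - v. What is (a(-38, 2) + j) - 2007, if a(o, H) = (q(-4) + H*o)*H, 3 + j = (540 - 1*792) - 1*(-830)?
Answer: -1576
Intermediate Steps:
q(v) = -v
j = 575 (j = -3 + ((540 - 1*792) - 1*(-830)) = -3 + ((540 - 792) + 830) = -3 + (-252 + 830) = -3 + 578 = 575)
a(o, H) = H*(4 + H*o) (a(o, H) = (-1*(-4) + H*o)*H = (4 + H*o)*H = H*(4 + H*o))
(a(-38, 2) + j) - 2007 = (2*(4 + 2*(-38)) + 575) - 2007 = (2*(4 - 76) + 575) - 2007 = (2*(-72) + 575) - 2007 = (-144 + 575) - 2007 = 431 - 2007 = -1576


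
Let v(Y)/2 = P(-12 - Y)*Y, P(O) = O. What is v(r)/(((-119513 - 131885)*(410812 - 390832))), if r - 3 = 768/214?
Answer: 10387/212990921948 ≈ 4.8767e-8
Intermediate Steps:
r = 705/107 (r = 3 + 768/214 = 3 + 768*(1/214) = 3 + 384/107 = 705/107 ≈ 6.5888)
v(Y) = 2*Y*(-12 - Y) (v(Y) = 2*((-12 - Y)*Y) = 2*(Y*(-12 - Y)) = 2*Y*(-12 - Y))
v(r)/(((-119513 - 131885)*(410812 - 390832))) = (-2*705/107*(12 + 705/107))/(((-119513 - 131885)*(410812 - 390832))) = (-2*705/107*1989/107)/((-251398*19980)) = -2804490/11449/(-5022932040) = -2804490/11449*(-1/5022932040) = 10387/212990921948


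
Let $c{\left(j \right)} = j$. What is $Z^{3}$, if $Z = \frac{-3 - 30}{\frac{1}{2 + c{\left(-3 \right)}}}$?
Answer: $35937$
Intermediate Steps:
$Z = 33$ ($Z = \frac{-3 - 30}{\frac{1}{2 - 3}} = \frac{-3 - 30}{\frac{1}{-1}} = - \frac{33}{-1} = \left(-33\right) \left(-1\right) = 33$)
$Z^{3} = 33^{3} = 35937$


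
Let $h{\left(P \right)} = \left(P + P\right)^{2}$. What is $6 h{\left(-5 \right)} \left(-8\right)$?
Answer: $-4800$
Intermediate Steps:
$h{\left(P \right)} = 4 P^{2}$ ($h{\left(P \right)} = \left(2 P\right)^{2} = 4 P^{2}$)
$6 h{\left(-5 \right)} \left(-8\right) = 6 \cdot 4 \left(-5\right)^{2} \left(-8\right) = 6 \cdot 4 \cdot 25 \left(-8\right) = 6 \cdot 100 \left(-8\right) = 600 \left(-8\right) = -4800$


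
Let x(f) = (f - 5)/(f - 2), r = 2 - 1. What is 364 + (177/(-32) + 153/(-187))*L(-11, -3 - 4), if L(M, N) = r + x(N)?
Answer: 122913/352 ≈ 349.18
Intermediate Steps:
r = 1
x(f) = (-5 + f)/(-2 + f)
L(M, N) = 1 + (-5 + N)/(-2 + N)
364 + (177/(-32) + 153/(-187))*L(-11, -3 - 4) = 364 + (177/(-32) + 153/(-187))*((-7 + 2*(-3 - 4))/(-2 + (-3 - 4))) = 364 + (177*(-1/32) + 153*(-1/187))*((-7 + 2*(-7))/(-2 - 7)) = 364 + (-177/32 - 9/11)*((-7 - 14)/(-9)) = 364 - (-745)*(-21)/1056 = 364 - 2235/352*7/3 = 364 - 5215/352 = 122913/352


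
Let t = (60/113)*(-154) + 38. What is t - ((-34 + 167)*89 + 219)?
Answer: -1367274/113 ≈ -12100.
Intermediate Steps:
t = -4946/113 (t = (60*(1/113))*(-154) + 38 = (60/113)*(-154) + 38 = -9240/113 + 38 = -4946/113 ≈ -43.770)
t - ((-34 + 167)*89 + 219) = -4946/113 - ((-34 + 167)*89 + 219) = -4946/113 - (133*89 + 219) = -4946/113 - (11837 + 219) = -4946/113 - 1*12056 = -4946/113 - 12056 = -1367274/113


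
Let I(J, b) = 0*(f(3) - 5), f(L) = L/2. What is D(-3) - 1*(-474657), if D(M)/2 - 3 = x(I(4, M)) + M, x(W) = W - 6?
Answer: 474645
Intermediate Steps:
f(L) = L/2 (f(L) = L*(½) = L/2)
I(J, b) = 0 (I(J, b) = 0*((½)*3 - 5) = 0*(3/2 - 5) = 0*(-7/2) = 0)
x(W) = -6 + W
D(M) = -6 + 2*M (D(M) = 6 + 2*((-6 + 0) + M) = 6 + 2*(-6 + M) = 6 + (-12 + 2*M) = -6 + 2*M)
D(-3) - 1*(-474657) = (-6 + 2*(-3)) - 1*(-474657) = (-6 - 6) + 474657 = -12 + 474657 = 474645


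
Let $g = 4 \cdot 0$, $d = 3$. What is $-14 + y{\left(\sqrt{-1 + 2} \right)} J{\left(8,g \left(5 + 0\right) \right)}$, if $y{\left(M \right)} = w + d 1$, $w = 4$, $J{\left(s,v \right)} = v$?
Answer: $-14$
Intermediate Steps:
$g = 0$
$y{\left(M \right)} = 7$ ($y{\left(M \right)} = 4 + 3 \cdot 1 = 4 + 3 = 7$)
$-14 + y{\left(\sqrt{-1 + 2} \right)} J{\left(8,g \left(5 + 0\right) \right)} = -14 + 7 \cdot 0 \left(5 + 0\right) = -14 + 7 \cdot 0 \cdot 5 = -14 + 7 \cdot 0 = -14 + 0 = -14$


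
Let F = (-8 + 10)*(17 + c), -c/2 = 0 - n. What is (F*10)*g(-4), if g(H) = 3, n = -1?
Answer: 900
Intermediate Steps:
c = -2 (c = -2*(0 - 1*(-1)) = -2*(0 + 1) = -2*1 = -2)
F = 30 (F = (-8 + 10)*(17 - 2) = 2*15 = 30)
(F*10)*g(-4) = (30*10)*3 = 300*3 = 900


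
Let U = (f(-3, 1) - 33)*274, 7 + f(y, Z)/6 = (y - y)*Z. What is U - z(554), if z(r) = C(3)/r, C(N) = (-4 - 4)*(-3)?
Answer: -5692362/277 ≈ -20550.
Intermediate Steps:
f(y, Z) = -42 (f(y, Z) = -42 + 6*((y - y)*Z) = -42 + 6*(0*Z) = -42 + 6*0 = -42 + 0 = -42)
U = -20550 (U = (-42 - 33)*274 = -75*274 = -20550)
C(N) = 24 (C(N) = -8*(-3) = 24)
z(r) = 24/r
U - z(554) = -20550 - 24/554 = -20550 - 1*12/277 = -20550 - 12/277 = -5692362/277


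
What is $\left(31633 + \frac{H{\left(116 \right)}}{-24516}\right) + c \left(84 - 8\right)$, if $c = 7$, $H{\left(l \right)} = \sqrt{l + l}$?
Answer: $32165 - \frac{\sqrt{58}}{12258} \approx 32165.0$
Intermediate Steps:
$H{\left(l \right)} = \sqrt{2} \sqrt{l}$ ($H{\left(l \right)} = \sqrt{2 l} = \sqrt{2} \sqrt{l}$)
$\left(31633 + \frac{H{\left(116 \right)}}{-24516}\right) + c \left(84 - 8\right) = \left(31633 + \frac{\sqrt{2} \sqrt{116}}{-24516}\right) + 7 \left(84 - 8\right) = \left(31633 + \sqrt{2} \cdot 2 \sqrt{29} \left(- \frac{1}{24516}\right)\right) + 7 \cdot 76 = \left(31633 + 2 \sqrt{58} \left(- \frac{1}{24516}\right)\right) + 532 = \left(31633 - \frac{\sqrt{58}}{12258}\right) + 532 = 32165 - \frac{\sqrt{58}}{12258}$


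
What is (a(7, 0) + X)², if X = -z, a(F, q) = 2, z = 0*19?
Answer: 4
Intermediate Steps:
z = 0
X = 0 (X = -1*0 = 0)
(a(7, 0) + X)² = (2 + 0)² = 2² = 4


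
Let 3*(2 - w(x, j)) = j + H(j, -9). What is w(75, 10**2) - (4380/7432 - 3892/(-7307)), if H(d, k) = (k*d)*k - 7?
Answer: -37065244475/13576406 ≈ -2730.1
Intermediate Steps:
H(d, k) = -7 + d*k**2 (H(d, k) = (d*k)*k - 7 = d*k**2 - 7 = -7 + d*k**2)
w(x, j) = 13/3 - 82*j/3 (w(x, j) = 2 - (j + (-7 + j*(-9)**2))/3 = 2 - (j + (-7 + j*81))/3 = 2 - (j + (-7 + 81*j))/3 = 2 - (-7 + 82*j)/3 = 2 + (7/3 - 82*j/3) = 13/3 - 82*j/3)
w(75, 10**2) - (4380/7432 - 3892/(-7307)) = (13/3 - 82/3*10**2) - (4380/7432 - 3892/(-7307)) = (13/3 - 82/3*100) - (4380*(1/7432) - 3892*(-1/7307)) = (13/3 - 8200/3) - (1095/1858 + 3892/7307) = -2729 - 1*15232501/13576406 = -2729 - 15232501/13576406 = -37065244475/13576406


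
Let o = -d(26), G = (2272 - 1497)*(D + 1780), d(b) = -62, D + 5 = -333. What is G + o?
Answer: 1117612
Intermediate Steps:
D = -338 (D = -5 - 333 = -338)
G = 1117550 (G = (2272 - 1497)*(-338 + 1780) = 775*1442 = 1117550)
o = 62 (o = -1*(-62) = 62)
G + o = 1117550 + 62 = 1117612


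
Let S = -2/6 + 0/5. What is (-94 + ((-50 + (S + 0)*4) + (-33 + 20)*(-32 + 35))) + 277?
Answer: 278/3 ≈ 92.667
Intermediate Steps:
S = -⅓ (S = -2*⅙ + 0*(⅕) = -⅓ + 0 = -⅓ ≈ -0.33333)
(-94 + ((-50 + (S + 0)*4) + (-33 + 20)*(-32 + 35))) + 277 = (-94 + ((-50 + (-⅓ + 0)*4) + (-33 + 20)*(-32 + 35))) + 277 = (-94 + ((-50 - ⅓*4) - 13*3)) + 277 = (-94 + ((-50 - 4/3) - 39)) + 277 = (-94 + (-154/3 - 39)) + 277 = (-94 - 271/3) + 277 = -553/3 + 277 = 278/3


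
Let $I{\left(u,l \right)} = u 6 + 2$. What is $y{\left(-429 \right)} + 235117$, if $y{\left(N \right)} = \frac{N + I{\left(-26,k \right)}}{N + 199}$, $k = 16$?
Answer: $\frac{54077493}{230} \approx 2.3512 \cdot 10^{5}$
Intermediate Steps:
$I{\left(u,l \right)} = 2 + 6 u$ ($I{\left(u,l \right)} = 6 u + 2 = 2 + 6 u$)
$y{\left(N \right)} = \frac{-154 + N}{199 + N}$ ($y{\left(N \right)} = \frac{N + \left(2 + 6 \left(-26\right)\right)}{N + 199} = \frac{N + \left(2 - 156\right)}{199 + N} = \frac{N - 154}{199 + N} = \frac{-154 + N}{199 + N}$)
$y{\left(-429 \right)} + 235117 = \frac{-154 - 429}{199 - 429} + 235117 = \frac{1}{-230} \left(-583\right) + 235117 = \left(- \frac{1}{230}\right) \left(-583\right) + 235117 = \frac{583}{230} + 235117 = \frac{54077493}{230}$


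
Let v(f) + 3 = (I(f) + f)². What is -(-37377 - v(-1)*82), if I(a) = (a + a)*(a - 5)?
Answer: 47053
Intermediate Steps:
I(a) = 2*a*(-5 + a) (I(a) = (2*a)*(-5 + a) = 2*a*(-5 + a))
v(f) = -3 + (f + 2*f*(-5 + f))² (v(f) = -3 + (2*f*(-5 + f) + f)² = -3 + (f + 2*f*(-5 + f))²)
-(-37377 - v(-1)*82) = -(-37377 - (-3 + (-1)²*(-9 + 2*(-1))²)*82) = -(-37377 - (-3 + 1*(-9 - 2)²)*82) = -(-37377 - (-3 + 1*(-11)²)*82) = -(-37377 - (-3 + 1*121)*82) = -(-37377 - (-3 + 121)*82) = -(-37377 - 118*82) = -(-37377 - 1*9676) = -(-37377 - 9676) = -1*(-47053) = 47053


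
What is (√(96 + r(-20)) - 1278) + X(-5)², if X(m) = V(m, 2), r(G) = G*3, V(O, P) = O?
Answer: -1247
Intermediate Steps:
r(G) = 3*G
X(m) = m
(√(96 + r(-20)) - 1278) + X(-5)² = (√(96 + 3*(-20)) - 1278) + (-5)² = (√(96 - 60) - 1278) + 25 = (√36 - 1278) + 25 = (6 - 1278) + 25 = -1272 + 25 = -1247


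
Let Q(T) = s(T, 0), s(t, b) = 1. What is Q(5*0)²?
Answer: 1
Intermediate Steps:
Q(T) = 1
Q(5*0)² = 1² = 1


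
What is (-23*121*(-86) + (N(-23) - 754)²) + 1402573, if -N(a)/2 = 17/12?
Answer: 79729477/36 ≈ 2.2147e+6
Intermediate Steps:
N(a) = -17/6 (N(a) = -34/12 = -2*17/12 = -17/6)
(-23*121*(-86) + (N(-23) - 754)²) + 1402573 = (-23*121*(-86) + (-17/6 - 754)²) + 1402573 = (-2783*(-86) + (-4541/6)²) + 1402573 = (239338 + 20620681/36) + 1402573 = 29236849/36 + 1402573 = 79729477/36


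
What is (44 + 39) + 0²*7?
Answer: 83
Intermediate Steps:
(44 + 39) + 0²*7 = 83 + 0*7 = 83 + 0 = 83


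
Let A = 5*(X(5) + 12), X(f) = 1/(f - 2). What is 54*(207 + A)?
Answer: 14508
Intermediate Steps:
X(f) = 1/(-2 + f)
A = 185/3 (A = 5*(1/(-2 + 5) + 12) = 5*(1/3 + 12) = 5*(37/3) = 185/3 ≈ 61.667)
54*(207 + A) = 54*(207 + 185/3) = 54*(806/3) = 14508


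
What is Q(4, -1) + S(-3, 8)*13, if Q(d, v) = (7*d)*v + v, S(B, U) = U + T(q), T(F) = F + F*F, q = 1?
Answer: 101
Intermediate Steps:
T(F) = F + F²
S(B, U) = 2 + U (S(B, U) = U + 1*(1 + 1) = U + 1*2 = U + 2 = 2 + U)
Q(d, v) = v + 7*d*v (Q(d, v) = 7*d*v + v = v + 7*d*v)
Q(4, -1) + S(-3, 8)*13 = -(1 + 7*4) + (2 + 8)*13 = -(1 + 28) + 10*13 = -1*29 + 130 = -29 + 130 = 101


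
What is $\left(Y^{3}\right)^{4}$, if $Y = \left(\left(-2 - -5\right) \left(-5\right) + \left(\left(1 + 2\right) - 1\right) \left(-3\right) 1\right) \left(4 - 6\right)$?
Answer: $30129469486639681536$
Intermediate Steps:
$Y = 42$ ($Y = \left(\left(-2 + 5\right) \left(-5\right) + \left(3 - 1\right) \left(-3\right) 1\right) \left(4 - 6\right) = \left(3 \left(-5\right) + 2 \left(-3\right) 1\right) \left(-2\right) = \left(-15 - 6\right) \left(-2\right) = \left(-21\right) \left(-2\right) = 42$)
$\left(Y^{3}\right)^{4} = \left(42^{3}\right)^{4} = 74088^{4} = 30129469486639681536$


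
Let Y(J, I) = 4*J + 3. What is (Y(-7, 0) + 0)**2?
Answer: 625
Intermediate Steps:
Y(J, I) = 3 + 4*J
(Y(-7, 0) + 0)**2 = ((3 + 4*(-7)) + 0)**2 = ((3 - 28) + 0)**2 = (-25 + 0)**2 = (-25)**2 = 625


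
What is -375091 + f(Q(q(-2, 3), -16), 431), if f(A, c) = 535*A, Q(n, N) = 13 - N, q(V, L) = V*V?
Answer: -359576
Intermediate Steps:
q(V, L) = V²
-375091 + f(Q(q(-2, 3), -16), 431) = -375091 + 535*(13 - 1*(-16)) = -375091 + 535*(13 + 16) = -375091 + 535*29 = -375091 + 15515 = -359576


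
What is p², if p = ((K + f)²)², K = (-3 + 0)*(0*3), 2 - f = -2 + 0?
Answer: 65536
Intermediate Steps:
f = 4 (f = 2 - (-2 + 0) = 2 - 1*(-2) = 2 + 2 = 4)
K = 0 (K = -3*0 = 0)
p = 256 (p = ((0 + 4)²)² = (4²)² = 16² = 256)
p² = 256² = 65536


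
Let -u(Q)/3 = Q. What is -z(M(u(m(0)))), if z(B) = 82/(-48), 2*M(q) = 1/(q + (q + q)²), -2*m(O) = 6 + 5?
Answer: 41/24 ≈ 1.7083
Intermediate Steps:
m(O) = -11/2 (m(O) = -(6 + 5)/2 = -½*11 = -11/2)
u(Q) = -3*Q
M(q) = 1/(2*(q + 4*q²)) (M(q) = 1/(2*(q + (q + q)²)) = 1/(2*(q + (2*q)²)) = 1/(2*(q + 4*q²)))
z(B) = -41/24 (z(B) = 82*(-1/48) = -41/24)
-z(M(u(m(0)))) = -1*(-41/24) = 41/24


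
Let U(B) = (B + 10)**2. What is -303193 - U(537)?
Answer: -602402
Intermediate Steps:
U(B) = (10 + B)**2
-303193 - U(537) = -303193 - (10 + 537)**2 = -303193 - 1*547**2 = -303193 - 1*299209 = -303193 - 299209 = -602402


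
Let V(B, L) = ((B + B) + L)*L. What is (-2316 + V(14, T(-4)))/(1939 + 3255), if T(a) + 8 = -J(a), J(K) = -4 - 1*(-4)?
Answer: -1238/2597 ≈ -0.47670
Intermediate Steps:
J(K) = 0 (J(K) = -4 + 4 = 0)
T(a) = -8 (T(a) = -8 - 1*0 = -8 + 0 = -8)
V(B, L) = L*(L + 2*B) (V(B, L) = (2*B + L)*L = (L + 2*B)*L = L*(L + 2*B))
(-2316 + V(14, T(-4)))/(1939 + 3255) = (-2316 - 8*(-8 + 2*14))/(1939 + 3255) = (-2316 - 8*(-8 + 28))/5194 = (-2316 - 8*20)*(1/5194) = (-2316 - 160)*(1/5194) = -2476*1/5194 = -1238/2597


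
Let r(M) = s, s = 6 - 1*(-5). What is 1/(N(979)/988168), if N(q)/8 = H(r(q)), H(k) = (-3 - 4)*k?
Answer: -123521/77 ≈ -1604.2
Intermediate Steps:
s = 11 (s = 6 + 5 = 11)
r(M) = 11
H(k) = -7*k
N(q) = -616 (N(q) = 8*(-7*11) = 8*(-77) = -616)
1/(N(979)/988168) = 1/(-616/988168) = 1/(-616*1/988168) = 1/(-77/123521) = -123521/77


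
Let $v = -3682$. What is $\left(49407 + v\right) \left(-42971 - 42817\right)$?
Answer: $-3922656300$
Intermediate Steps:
$\left(49407 + v\right) \left(-42971 - 42817\right) = \left(49407 - 3682\right) \left(-42971 - 42817\right) = 45725 \left(-85788\right) = -3922656300$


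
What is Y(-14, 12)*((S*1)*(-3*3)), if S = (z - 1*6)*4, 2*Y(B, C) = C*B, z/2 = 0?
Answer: -18144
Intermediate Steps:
z = 0 (z = 2*0 = 0)
Y(B, C) = B*C/2 (Y(B, C) = (C*B)/2 = (B*C)/2 = B*C/2)
S = -24 (S = (0 - 1*6)*4 = (0 - 6)*4 = -6*4 = -24)
Y(-14, 12)*((S*1)*(-3*3)) = ((½)*(-14)*12)*((-24*1)*(-3*3)) = -(-2016)*(-9) = -84*216 = -18144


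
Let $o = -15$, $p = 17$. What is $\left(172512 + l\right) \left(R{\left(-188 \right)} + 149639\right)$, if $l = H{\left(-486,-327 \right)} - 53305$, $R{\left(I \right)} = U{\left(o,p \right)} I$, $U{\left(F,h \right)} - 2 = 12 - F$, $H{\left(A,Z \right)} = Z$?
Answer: $17140950560$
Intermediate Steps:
$U{\left(F,h \right)} = 14 - F$ ($U{\left(F,h \right)} = 2 - \left(-12 + F\right) = 14 - F$)
$R{\left(I \right)} = 29 I$ ($R{\left(I \right)} = \left(14 - -15\right) I = \left(14 + 15\right) I = 29 I$)
$l = -53632$ ($l = -327 - 53305 = -53632$)
$\left(172512 + l\right) \left(R{\left(-188 \right)} + 149639\right) = \left(172512 - 53632\right) \left(29 \left(-188\right) + 149639\right) = 118880 \left(-5452 + 149639\right) = 118880 \cdot 144187 = 17140950560$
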